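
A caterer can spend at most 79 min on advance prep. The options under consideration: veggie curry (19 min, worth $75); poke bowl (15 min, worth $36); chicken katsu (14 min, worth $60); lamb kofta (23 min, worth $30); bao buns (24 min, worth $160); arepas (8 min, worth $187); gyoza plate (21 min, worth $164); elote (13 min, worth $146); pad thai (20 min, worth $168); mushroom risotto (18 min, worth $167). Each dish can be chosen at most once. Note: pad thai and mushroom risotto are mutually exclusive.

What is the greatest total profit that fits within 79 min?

Best packing: veggie curry + arepas + gyoza plate + elote + mushroom risotto — 79 min, 739 total.
Nothing else feasible within 79 min beats 739.

739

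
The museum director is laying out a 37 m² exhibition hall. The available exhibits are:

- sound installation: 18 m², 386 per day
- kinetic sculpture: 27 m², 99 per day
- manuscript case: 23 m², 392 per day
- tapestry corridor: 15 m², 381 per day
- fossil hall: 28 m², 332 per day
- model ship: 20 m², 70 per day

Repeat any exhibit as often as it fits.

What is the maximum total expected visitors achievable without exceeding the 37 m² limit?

772

Filling by ratio: 2×tapestry corridor for 762, with 7 m² left unused.
The 30 m² tied up in 2×tapestry corridor is better spent on 2×sound installation — total rises to 772 (36 m²).
Nothing else within 37 m² beats 772.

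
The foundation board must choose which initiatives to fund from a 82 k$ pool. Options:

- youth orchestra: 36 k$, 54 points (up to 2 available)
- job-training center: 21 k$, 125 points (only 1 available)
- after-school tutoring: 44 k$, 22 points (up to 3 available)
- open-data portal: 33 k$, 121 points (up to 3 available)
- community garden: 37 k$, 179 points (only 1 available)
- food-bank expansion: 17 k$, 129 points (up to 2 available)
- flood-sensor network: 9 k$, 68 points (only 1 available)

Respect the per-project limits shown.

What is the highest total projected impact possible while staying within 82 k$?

505

Density check — food-bank expansion 7.59, flood-sensor network 7.56, job-training center 5.95 are the best per k$.
A density-first pass picks job-training center + 2×food-bank expansion + flood-sensor network — 451 at 64 k$.
Dropping job-training center frees 21 k$; slotting in community garden (37 k$) lifts the total to 505 at 80 k$.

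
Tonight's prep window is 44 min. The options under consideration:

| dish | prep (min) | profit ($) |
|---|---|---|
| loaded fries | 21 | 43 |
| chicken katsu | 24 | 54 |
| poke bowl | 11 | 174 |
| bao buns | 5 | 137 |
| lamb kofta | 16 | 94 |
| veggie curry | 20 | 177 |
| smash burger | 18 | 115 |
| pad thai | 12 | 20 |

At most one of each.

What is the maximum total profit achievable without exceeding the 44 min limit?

488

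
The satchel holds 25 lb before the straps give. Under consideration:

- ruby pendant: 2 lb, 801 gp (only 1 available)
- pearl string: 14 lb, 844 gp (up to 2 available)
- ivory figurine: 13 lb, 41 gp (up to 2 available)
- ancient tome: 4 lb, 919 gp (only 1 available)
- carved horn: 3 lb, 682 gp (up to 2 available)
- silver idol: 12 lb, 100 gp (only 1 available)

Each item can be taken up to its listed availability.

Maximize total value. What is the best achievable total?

Ranking by ratio (value/lb): ruby pendant 400.50, ancient tome 229.75, carved horn 227.33, pearl string 60.29.
Taking the top-ratio items first gives ruby pendant + ancient tome + 2×carved horn + silver idol for 3184 (24 lb).
Replace carved horn and silver idol with pearl string: the trade gains 62 net, giving 3246 at 23 lb.
Nothing else within 25 lb beats 3246.

3246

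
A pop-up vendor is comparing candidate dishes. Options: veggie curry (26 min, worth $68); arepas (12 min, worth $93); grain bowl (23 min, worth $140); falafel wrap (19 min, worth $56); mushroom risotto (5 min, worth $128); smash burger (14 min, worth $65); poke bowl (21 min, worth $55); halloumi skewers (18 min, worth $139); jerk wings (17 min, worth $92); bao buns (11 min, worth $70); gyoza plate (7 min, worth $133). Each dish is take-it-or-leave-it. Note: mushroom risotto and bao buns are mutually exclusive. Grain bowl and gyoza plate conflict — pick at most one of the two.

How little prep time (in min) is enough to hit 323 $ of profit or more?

Need the lightest bundle worth ≥ 323.
Taking arepas + mushroom risotto + gyoza plate gives 354 (≥ 323) for 24 min.
Any bundle with less than 24 min falls short of 323.

24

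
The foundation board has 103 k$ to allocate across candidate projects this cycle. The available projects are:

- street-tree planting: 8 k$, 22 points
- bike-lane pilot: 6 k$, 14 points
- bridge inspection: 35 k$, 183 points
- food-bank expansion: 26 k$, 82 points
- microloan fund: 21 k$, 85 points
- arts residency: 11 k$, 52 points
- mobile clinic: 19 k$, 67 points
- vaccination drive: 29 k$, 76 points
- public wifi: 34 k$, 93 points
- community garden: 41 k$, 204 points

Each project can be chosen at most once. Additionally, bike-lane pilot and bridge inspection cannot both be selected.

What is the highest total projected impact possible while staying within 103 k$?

476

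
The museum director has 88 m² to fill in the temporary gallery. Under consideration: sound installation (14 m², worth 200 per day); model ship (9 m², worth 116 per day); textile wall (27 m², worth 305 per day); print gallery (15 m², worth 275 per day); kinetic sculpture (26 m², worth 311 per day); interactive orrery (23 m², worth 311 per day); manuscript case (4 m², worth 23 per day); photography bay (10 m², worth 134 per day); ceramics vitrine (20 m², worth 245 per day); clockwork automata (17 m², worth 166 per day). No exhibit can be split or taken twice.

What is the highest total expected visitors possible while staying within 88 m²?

1231

Density check — print gallery 18.33, sound installation 14.29, interactive orrery 13.52 are the best per m².
Greedy by ratio would take sound installation + model ship + print gallery + interactive orrery + photography bay + clockwork automata: 88 m² used, total 1202.
The 26 m² tied up in model ship and clockwork automata is better spent on kinetic sculpture — total rises to 1231 (88 m²).
Next best is sound installation + model ship + print gallery + kinetic sculpture + interactive orrery at 1213 (87 m²) — short by 18.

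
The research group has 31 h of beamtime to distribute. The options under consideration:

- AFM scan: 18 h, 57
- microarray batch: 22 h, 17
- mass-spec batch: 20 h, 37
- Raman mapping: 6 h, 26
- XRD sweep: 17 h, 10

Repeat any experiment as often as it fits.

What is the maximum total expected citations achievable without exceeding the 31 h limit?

130

Taking 5×Raman mapping: 30 h used, 130 in expected citations.
Nothing else within 31 h beats 130.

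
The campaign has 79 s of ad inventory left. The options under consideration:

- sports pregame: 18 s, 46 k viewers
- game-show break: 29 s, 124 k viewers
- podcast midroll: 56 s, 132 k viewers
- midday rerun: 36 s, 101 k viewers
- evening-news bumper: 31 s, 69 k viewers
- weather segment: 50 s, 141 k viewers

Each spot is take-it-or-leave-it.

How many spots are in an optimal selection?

Optimal total is 265.
game-show break + weather segment hits 265 at 79 s.
All optima have 2 spots.

2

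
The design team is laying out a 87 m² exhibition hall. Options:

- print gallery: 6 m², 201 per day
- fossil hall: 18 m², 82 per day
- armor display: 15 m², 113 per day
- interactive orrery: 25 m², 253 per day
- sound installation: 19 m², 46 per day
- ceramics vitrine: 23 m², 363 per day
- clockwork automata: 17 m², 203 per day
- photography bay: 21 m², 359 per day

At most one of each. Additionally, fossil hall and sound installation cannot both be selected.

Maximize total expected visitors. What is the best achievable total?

1239

Best packing: print gallery + armor display + ceramics vitrine + clockwork automata + photography bay — 82 m², 1239 total.
No other feasible combination exceeds 1239.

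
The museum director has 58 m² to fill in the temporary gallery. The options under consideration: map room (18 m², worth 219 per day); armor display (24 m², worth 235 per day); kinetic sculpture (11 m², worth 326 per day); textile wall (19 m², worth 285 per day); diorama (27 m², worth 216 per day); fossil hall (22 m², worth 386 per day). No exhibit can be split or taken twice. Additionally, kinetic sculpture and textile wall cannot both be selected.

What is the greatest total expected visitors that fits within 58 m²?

947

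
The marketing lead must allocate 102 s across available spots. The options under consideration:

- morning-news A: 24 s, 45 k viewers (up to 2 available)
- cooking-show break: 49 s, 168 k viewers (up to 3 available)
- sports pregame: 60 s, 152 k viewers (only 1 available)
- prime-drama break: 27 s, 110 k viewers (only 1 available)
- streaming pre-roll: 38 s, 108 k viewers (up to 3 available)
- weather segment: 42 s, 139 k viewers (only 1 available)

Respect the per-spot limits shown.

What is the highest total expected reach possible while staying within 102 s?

By expected reach per s: prime-drama break 4.07, cooking-show break 3.43, weather segment 3.31, streaming pre-roll 2.84 lead.
Taking the top-ratio spots first gives morning-news A + cooking-show break + prime-drama break for 323 (100 s).
Dropping morning-news A and prime-drama break frees 51 s; slotting in cooking-show break (49 s) lifts the total to 336 at 98 s.
Every other selection either busts 102 s or exceeds an availability limit or fails to beat 336.

336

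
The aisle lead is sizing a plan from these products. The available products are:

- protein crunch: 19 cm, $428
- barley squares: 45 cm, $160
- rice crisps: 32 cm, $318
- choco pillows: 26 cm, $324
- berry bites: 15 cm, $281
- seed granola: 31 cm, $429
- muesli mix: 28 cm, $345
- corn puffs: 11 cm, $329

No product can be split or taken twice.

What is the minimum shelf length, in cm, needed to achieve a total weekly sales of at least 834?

Minimise cm subject to total weekly sales ≥ 834.
protein crunch + berry bites + corn puffs reaches 1038 using 45 cm.
No combination under 45 cm hits 834.

45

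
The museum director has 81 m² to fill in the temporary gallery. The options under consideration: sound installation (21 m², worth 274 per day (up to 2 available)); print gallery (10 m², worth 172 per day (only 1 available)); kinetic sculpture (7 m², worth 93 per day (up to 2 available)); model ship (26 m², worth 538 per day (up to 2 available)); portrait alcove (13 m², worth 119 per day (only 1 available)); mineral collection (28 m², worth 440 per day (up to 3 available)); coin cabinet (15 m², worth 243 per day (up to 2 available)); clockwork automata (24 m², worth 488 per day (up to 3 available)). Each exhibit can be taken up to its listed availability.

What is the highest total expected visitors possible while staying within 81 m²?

1607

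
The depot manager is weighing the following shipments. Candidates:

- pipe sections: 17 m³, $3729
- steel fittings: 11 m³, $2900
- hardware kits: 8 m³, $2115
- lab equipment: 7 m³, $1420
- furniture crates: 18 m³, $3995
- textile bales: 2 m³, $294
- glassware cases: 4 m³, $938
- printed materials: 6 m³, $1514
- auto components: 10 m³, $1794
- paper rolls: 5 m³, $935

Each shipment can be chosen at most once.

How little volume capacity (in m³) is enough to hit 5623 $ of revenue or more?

23

Need the lightest bundle worth ≥ 5623.
steel fittings + hardware kits + glassware cases: 5953 revenue at 23 m³.
Any bundle with less than 23 m³ falls short of 5623.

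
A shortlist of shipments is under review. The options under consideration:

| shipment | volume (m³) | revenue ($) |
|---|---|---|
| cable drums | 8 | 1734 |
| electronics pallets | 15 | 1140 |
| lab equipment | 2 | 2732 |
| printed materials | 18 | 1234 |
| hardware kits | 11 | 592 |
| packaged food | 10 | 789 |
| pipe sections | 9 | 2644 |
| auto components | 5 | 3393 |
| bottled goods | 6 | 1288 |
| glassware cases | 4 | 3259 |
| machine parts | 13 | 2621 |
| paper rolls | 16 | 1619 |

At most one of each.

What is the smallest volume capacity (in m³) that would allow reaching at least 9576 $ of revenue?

Look for the lowest-volume combination reaching 9576.
lab equipment + auto components + bottled goods + glassware cases: 10672 revenue at 17 m³.
No combination under 17 m³ hits 9576.

17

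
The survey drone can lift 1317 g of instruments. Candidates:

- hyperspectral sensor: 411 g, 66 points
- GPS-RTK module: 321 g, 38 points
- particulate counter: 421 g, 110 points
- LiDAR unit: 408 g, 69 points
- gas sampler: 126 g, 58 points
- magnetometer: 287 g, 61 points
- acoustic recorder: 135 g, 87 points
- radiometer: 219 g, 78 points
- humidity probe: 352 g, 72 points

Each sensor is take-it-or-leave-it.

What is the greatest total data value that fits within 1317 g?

By data value per g: acoustic recorder 0.64, gas sampler 0.46, radiometer 0.36 lead.
A density-first pass picks particulate counter + gas sampler + magnetometer + acoustic recorder + radiometer — 394 at 1188 g.
The 287 g tied up in magnetometer is better spent on humidity probe — total rises to 405 (1253 g).
Every other selection either busts 1317 g or fails to beat 405.

405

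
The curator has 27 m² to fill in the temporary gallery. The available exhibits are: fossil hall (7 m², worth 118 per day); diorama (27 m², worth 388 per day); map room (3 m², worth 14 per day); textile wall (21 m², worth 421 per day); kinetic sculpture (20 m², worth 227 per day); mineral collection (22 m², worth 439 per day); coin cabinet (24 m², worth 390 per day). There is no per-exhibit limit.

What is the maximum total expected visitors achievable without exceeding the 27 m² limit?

Greedy by ratio would take 2×map room + textile wall: 27 m² used, total 449.
Replace map room and textile wall with mineral collection: the trade gains 4 net, giving 453 at 25 m².
Nothing else within 27 m² beats 453.

453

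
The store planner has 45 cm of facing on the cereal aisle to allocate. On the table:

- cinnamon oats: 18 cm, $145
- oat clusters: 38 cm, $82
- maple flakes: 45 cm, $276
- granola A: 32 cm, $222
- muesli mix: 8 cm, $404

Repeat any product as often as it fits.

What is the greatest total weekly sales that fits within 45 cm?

2020

By weekly sales per cm: muesli mix 50.50, cinnamon oats 8.06, granola A 6.94 lead.
5×muesli mix uses 40 of the 45 cm and totals 2020.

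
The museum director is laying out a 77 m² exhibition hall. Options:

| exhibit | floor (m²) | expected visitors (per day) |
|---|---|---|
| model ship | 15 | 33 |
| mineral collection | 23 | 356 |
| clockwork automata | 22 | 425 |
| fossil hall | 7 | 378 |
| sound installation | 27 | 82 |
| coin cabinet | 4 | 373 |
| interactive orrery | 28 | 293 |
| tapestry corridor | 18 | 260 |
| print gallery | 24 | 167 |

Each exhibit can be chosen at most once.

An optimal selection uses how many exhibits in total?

Optimal total is 1792.
One optimal bundle: mineral collection + clockwork automata + fossil hall + coin cabinet + tapestry corridor (74 m²).
All optima have 5 exhibits.

5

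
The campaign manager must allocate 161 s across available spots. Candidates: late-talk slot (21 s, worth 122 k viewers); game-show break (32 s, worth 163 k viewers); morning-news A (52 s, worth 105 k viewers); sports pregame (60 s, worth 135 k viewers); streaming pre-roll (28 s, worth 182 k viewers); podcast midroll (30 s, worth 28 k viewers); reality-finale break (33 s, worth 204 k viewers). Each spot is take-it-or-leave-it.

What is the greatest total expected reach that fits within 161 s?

699

The ratio ordering already packs tightly: late-talk slot + game-show break + streaming pre-roll + podcast midroll + reality-finale break, 144 s, 699.
An exhaustive check of the 128 subsets confirms 699.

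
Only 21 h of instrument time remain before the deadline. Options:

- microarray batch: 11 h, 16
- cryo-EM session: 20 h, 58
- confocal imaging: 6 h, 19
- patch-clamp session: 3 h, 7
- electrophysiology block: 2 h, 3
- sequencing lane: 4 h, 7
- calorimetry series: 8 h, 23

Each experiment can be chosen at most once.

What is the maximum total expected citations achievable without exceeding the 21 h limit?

Density check — confocal imaging 3.17, cryo-EM session 2.90, calorimetry series 2.88, patch-clamp session 2.33 are the best per h.
Greedy by ratio would take confocal imaging + patch-clamp session + sequencing lane + calorimetry series: 21 h used, total 56.
A better packing is cryo-EM session: 20 h, total 58.
An exhaustive check of the 128 subsets confirms 58.

58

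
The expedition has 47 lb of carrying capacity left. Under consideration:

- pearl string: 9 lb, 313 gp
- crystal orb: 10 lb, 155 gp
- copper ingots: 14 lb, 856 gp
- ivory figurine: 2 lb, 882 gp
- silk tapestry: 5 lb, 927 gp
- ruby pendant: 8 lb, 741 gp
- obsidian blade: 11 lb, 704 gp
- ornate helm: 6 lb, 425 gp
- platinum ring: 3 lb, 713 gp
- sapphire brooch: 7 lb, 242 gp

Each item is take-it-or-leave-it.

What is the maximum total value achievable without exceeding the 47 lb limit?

4857

A density-first pass picks pearl string + ivory figurine + silk tapestry + ruby pendant + obsidian blade + ornate helm + platinum ring — 4705 at 44 lb.
The 11 lb tied up in obsidian blade is better spent on copper ingots — total rises to 4857 (47 lb).
An exhaustive check of the 1024 subsets confirms 4857.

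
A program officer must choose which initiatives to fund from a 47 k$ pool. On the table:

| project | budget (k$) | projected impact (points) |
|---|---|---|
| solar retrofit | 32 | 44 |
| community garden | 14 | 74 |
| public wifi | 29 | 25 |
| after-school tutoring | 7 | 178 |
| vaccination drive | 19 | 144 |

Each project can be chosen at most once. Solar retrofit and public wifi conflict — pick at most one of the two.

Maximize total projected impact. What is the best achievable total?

Best packing: community garden + after-school tutoring + vaccination drive — 40 k$, 396 total.
Next best is after-school tutoring + vaccination drive at 322 (26 k$) — short by 74.

396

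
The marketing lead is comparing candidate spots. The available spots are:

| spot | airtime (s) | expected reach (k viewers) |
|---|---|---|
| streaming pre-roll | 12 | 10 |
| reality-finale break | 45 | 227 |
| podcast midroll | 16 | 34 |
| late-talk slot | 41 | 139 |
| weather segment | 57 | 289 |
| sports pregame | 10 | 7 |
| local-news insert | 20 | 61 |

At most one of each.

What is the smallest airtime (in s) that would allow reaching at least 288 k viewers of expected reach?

57

Minimise s subject to total expected reach ≥ 288.
Taking weather segment gives 289 (≥ 288) for 57 s.
Below 57 s the best achievable stays under 288.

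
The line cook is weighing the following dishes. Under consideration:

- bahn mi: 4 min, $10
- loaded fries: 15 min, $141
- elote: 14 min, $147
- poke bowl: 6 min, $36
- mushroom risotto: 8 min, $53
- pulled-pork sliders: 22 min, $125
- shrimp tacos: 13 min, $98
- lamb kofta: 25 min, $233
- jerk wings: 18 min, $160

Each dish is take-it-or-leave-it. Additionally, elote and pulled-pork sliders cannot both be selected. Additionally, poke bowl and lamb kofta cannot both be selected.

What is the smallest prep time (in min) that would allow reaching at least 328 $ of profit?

37

Look for the lowest-prep combination reaching 328.
loaded fries + elote + mushroom risotto: 341 profit at 37 min.
Below 37 min the best achievable stays under 328.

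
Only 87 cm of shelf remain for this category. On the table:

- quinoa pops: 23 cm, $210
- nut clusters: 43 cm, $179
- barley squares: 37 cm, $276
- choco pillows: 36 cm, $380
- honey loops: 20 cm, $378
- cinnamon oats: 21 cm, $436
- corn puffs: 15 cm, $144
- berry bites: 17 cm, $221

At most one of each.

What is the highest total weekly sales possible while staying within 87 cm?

Filling by ratio: honey loops + cinnamon oats + corn puffs + berry bites for 1179, with 14 cm left unused.
Replace corn puffs with quinoa pops: the trade gains 66 net, giving 1245 at 81 cm.

1245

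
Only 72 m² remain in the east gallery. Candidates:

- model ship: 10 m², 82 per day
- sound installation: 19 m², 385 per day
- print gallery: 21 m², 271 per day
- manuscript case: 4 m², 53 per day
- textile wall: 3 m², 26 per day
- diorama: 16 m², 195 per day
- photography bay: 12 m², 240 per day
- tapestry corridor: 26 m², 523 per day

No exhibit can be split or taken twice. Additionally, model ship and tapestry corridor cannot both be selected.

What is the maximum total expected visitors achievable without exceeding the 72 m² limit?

1232

The ratio heuristic lands on sound installation + manuscript case + textile wall + photography bay + tapestry corridor (1227) but leaves 8 m² idle.
Dropping textile wall and photography bay frees 15 m²; slotting in print gallery (21 m²) lifts the total to 1232 at 70 m².
Next best is sound installation + manuscript case + textile wall + photography bay + tapestry corridor at 1227 (64 m²) — short by 5.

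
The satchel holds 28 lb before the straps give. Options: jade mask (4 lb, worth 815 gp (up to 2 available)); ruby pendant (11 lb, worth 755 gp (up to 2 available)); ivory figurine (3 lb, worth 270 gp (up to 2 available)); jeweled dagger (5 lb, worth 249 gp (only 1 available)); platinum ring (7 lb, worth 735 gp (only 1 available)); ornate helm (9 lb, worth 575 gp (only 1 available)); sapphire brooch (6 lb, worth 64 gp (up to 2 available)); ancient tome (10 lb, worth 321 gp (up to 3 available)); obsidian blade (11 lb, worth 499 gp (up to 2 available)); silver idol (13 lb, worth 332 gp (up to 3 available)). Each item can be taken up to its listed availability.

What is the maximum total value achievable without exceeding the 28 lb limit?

By value per lb: jade mask 203.75, platinum ring 105.00, ivory figurine 90.00, ruby pendant 68.64 lead.
A density-first pass picks 2×jade mask + 2×ivory figurine + jeweled dagger + platinum ring — 3154 at 26 lb.
The 8 lb tied up in ivory figurine and jeweled dagger is better spent on ornate helm — total rises to 3210 (27 lb).
That's the maximum — no swap from here does better than 3210.

3210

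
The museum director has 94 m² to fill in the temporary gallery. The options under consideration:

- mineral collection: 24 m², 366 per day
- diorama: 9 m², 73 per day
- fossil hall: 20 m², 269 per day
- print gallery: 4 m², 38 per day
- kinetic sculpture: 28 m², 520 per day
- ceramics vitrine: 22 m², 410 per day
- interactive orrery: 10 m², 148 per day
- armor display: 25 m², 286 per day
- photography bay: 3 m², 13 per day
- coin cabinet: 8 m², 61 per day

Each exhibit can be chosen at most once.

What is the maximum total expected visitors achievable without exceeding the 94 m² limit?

1565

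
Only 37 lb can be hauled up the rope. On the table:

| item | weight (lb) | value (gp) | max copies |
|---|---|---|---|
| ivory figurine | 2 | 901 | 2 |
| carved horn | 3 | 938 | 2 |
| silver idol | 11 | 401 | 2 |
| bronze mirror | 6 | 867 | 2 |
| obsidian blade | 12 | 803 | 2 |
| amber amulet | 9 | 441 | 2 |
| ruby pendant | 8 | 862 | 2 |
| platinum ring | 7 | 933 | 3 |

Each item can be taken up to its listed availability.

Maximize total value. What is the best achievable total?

The ratio heuristic lands on 2×ivory figurine + 2×carved horn + 2×bronze mirror + 2×platinum ring (7278) but leaves 1 lb idle.
The 6 lb tied up in bronze mirror is better spent on platinum ring — total rises to 7344 (37 lb).

7344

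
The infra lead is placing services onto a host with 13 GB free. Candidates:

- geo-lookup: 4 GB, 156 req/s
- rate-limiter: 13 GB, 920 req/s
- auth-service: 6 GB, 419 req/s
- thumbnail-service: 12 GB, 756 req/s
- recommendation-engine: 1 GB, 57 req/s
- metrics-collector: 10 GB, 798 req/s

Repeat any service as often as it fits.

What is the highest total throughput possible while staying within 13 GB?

969

Best packing: 3×recommendation-engine + metrics-collector — 13 GB, 969 total.
Every other selection either busts 13 GB or fails to beat 969.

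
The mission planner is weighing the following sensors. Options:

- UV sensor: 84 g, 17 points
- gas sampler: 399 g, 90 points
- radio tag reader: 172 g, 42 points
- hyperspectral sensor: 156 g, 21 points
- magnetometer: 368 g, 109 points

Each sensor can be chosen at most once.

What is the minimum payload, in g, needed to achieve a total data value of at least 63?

328

Look for the lowest-payload combination reaching 63.
radio tag reader + hyperspectral sensor: 63 data value at 328 g.
No combination under 328 g hits 63.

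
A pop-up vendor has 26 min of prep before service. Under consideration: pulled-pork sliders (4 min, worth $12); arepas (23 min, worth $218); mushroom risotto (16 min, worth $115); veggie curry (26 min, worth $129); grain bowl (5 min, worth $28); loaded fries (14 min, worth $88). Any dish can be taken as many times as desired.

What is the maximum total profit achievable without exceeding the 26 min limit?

218

Arepas uses 23 of the 26 min and totals 218.
No other feasible combination exceeds 218.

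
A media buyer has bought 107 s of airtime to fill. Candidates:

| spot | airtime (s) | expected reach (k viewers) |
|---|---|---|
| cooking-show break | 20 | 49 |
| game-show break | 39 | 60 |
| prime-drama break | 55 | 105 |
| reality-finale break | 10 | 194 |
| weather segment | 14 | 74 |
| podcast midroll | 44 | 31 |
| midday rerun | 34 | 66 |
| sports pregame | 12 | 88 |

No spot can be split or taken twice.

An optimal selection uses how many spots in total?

5

The maximum expected reach within 107 s is 471.
For example cooking-show break + reality-finale break + weather segment + midday rerun + sports pregame achieves it, using 90 s.
Any selection reaching 471 contains exactly 5 spots.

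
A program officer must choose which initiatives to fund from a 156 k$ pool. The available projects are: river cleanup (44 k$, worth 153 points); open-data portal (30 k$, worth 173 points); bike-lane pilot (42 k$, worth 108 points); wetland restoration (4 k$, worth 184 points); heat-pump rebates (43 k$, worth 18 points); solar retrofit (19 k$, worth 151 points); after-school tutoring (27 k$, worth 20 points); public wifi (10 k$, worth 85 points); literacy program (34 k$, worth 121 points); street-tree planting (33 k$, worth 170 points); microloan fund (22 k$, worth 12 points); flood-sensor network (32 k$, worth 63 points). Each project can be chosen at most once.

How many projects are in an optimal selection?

6

Best achievable projected impact is 916.
river cleanup + open-data portal + wetland restoration + solar retrofit + public wifi + street-tree planting hits 916 at 140 k$.
All optima have 6 projects.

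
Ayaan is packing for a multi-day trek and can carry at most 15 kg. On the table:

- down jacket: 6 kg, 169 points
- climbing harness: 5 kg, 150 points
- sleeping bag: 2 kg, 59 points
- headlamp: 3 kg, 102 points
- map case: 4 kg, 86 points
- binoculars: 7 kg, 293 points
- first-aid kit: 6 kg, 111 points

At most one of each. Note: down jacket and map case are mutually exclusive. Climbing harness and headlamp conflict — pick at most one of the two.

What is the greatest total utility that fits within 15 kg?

521

Best packing: down jacket + sleeping bag + binoculars — 15 kg, 521 total.
Every other selection either busts 15 kg or breaks a pairing rule or fails to beat 521.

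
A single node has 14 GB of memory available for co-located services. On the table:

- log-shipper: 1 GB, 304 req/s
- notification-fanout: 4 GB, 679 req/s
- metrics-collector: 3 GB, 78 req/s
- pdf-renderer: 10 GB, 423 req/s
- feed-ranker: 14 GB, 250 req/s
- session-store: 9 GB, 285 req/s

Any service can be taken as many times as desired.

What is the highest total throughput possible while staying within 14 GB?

Taking 14×log-shipper: 14 GB used, 4256 in throughput.
No other feasible combination exceeds 4256.

4256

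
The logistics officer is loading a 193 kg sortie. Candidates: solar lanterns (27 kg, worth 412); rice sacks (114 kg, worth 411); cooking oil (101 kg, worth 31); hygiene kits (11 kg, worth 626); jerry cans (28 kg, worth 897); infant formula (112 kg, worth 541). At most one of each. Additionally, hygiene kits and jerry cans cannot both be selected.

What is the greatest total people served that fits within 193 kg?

1850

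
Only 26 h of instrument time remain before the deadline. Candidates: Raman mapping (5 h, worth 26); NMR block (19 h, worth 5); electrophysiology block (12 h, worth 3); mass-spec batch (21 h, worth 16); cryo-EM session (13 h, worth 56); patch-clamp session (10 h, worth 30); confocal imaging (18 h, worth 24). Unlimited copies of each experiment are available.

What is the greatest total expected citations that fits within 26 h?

130

5×Raman mapping uses 25 of the 26 h and totals 130.
The spare 1 h is too small for any remaining experiment, and no exchange beats 130.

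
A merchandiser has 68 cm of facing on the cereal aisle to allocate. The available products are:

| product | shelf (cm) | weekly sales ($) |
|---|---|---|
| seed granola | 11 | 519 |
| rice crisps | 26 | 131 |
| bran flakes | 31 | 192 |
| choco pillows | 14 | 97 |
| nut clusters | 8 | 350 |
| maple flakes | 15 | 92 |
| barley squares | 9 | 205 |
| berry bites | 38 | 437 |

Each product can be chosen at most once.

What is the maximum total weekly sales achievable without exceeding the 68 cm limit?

The ratio ordering already packs tightly: seed granola + nut clusters + barley squares + berry bites, 66 cm, 1511.
Every other selection either busts 68 cm or fails to beat 1511.

1511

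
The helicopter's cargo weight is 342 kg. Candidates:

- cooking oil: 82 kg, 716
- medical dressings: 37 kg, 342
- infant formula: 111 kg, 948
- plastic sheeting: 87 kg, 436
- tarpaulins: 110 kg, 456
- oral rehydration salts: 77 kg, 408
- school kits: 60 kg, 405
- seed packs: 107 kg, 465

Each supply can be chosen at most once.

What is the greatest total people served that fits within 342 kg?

2505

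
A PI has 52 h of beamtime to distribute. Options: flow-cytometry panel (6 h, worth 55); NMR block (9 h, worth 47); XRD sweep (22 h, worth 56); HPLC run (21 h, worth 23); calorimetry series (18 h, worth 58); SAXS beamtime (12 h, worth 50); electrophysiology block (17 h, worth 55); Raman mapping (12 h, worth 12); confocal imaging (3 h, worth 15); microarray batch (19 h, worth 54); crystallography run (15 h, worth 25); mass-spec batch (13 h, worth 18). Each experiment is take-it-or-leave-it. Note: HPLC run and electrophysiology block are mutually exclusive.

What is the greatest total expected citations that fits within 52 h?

225

The ratio heuristic lands on flow-cytometry panel + NMR block + SAXS beamtime + electrophysiology block + confocal imaging (222) but leaves 5 h idle.
Dropping electrophysiology block frees 17 h; slotting in calorimetry series (18 h) lifts the total to 225 at 48 h.
The closest alternative, flow-cytometry panel + NMR block + XRD sweep + SAXS beamtime + confocal imaging, reaches only 223.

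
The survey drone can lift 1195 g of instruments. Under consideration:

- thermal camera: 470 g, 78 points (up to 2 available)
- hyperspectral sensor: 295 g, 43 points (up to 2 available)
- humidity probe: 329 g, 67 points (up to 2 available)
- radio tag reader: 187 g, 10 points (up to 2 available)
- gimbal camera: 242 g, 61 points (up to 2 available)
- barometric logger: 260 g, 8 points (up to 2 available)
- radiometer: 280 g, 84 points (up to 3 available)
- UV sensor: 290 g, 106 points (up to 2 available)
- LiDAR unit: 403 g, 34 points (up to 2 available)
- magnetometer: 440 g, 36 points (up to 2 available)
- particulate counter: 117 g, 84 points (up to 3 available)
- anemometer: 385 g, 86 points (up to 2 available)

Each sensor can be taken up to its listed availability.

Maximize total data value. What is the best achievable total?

The ratio ordering already packs tightly: gimbal camera + 2×UV sensor + 3×particulate counter, 1173 g, 525.
Nothing else within 1195 g beats 525.

525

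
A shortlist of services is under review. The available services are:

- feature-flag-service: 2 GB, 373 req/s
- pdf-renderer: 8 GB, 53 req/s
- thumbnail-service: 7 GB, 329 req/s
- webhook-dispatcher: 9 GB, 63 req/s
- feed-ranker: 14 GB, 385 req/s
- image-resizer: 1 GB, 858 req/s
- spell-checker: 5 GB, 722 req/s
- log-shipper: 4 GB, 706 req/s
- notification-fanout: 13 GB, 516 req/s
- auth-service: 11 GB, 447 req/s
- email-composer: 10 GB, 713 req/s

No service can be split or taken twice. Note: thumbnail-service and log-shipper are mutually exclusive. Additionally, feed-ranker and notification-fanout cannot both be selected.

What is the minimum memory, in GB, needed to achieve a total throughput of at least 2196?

Look for the lowest-memory combination reaching 2196.
image-resizer + spell-checker + log-shipper reaches 2286 using 10 GB.
Any bundle with less than 10 GB falls short of 2196.

10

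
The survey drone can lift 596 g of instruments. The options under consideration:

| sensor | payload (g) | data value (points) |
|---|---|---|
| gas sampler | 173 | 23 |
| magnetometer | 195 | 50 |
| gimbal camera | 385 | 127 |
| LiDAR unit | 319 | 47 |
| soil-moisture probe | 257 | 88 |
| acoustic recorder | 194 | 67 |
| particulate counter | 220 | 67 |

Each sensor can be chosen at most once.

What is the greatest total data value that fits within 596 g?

194

A density-first pass picks soil-moisture probe + acoustic recorder — 155 at 451 g.
Replace soil-moisture probe with gimbal camera: the trade gains 39 net, giving 194 at 579 g.
That's the maximum — no swap from here does better than 194.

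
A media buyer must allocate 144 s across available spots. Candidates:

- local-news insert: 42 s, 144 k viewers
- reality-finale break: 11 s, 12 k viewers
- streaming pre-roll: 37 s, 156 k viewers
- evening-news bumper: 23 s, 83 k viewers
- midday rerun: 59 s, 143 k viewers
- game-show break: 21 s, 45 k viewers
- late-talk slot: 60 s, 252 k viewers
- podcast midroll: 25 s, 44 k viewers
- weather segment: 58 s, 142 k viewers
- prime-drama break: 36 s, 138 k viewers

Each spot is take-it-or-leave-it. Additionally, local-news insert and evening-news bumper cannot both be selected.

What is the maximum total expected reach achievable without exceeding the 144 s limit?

558

Best packing: reality-finale break + streaming pre-roll + late-talk slot + prime-drama break — 144 s, 558 total.
That's the maximum — no feasible swap from here does better than 558.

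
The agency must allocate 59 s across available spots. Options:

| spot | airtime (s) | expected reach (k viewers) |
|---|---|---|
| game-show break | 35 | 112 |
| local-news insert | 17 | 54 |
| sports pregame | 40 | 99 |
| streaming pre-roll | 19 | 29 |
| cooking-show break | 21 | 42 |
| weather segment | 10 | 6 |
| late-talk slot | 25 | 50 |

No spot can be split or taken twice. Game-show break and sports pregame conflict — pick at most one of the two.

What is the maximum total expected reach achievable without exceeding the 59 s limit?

166

Game-show break + local-news insert uses 52 of the 59 s and totals 166.
Every other selection either busts 59 s or breaks a pairing rule or fails to beat 166.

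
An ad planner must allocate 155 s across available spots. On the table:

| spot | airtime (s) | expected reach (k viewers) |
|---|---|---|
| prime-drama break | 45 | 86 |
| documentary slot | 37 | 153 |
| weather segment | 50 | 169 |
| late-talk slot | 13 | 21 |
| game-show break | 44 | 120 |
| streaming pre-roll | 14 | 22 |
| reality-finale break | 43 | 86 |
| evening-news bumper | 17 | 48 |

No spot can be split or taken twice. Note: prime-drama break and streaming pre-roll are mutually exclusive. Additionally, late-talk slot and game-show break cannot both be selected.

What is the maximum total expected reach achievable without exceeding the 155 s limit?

490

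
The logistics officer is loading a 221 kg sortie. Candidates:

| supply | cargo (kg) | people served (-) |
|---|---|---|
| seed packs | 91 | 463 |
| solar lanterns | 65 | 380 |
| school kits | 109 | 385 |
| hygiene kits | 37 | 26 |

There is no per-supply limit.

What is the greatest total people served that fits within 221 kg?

1223

The ratio heuristic lands on 3×solar lanterns (1140) but leaves 26 kg idle.
The 65 kg tied up in solar lanterns is better spent on seed packs — total rises to 1223 (221 kg).
No other feasible combination exceeds 1223.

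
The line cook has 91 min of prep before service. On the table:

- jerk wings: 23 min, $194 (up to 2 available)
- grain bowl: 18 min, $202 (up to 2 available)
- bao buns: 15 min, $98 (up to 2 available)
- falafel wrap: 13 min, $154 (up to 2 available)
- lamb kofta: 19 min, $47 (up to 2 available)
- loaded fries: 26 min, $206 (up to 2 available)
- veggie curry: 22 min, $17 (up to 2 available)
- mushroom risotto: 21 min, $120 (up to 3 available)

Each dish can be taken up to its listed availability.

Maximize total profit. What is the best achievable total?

918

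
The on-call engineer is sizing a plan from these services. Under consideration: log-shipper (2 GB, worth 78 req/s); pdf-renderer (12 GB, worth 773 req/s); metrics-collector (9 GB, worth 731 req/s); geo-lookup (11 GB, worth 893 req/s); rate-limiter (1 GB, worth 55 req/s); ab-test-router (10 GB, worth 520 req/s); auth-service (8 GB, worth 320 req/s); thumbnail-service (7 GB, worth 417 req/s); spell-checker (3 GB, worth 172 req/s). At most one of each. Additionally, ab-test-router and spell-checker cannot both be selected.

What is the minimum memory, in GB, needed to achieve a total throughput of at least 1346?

Minimise GB subject to total throughput ≥ 1346.
geo-lookup + rate-limiter + thumbnail-service reaches 1365 using 19 GB.
Any bundle with less than 19 GB falls short of 1346.

19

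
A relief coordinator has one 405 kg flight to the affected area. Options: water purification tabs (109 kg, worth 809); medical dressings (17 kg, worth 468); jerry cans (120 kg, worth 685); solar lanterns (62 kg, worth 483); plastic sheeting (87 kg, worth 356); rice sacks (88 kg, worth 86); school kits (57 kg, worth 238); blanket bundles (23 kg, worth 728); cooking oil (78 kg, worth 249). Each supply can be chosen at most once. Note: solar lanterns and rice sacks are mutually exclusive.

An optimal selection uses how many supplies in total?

The maximum people served within 405 kg is 3411.
One optimal bundle: water purification tabs + medical dressings + jerry cans + solar lanterns + school kits + blanket bundles (388 kg).
All optima have 6 supplies.

6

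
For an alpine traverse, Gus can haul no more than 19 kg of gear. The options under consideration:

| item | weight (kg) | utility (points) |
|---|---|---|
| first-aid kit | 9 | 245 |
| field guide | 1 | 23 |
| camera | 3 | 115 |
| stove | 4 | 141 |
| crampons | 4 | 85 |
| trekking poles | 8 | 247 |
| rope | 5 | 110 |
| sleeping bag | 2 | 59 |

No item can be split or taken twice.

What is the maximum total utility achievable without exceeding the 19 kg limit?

588

Density check — camera 38.33, stove 35.25, trekking poles 30.88 are the best per kg.
Filling by ratio: field guide + camera + stove + trekking poles + sleeping bag for 585, with 1 kg left unused.
Dropping field guide and sleeping bag frees 3 kg; slotting in crampons (4 kg) lifts the total to 588 at 19 kg.
Nothing else within 19 kg beats 588.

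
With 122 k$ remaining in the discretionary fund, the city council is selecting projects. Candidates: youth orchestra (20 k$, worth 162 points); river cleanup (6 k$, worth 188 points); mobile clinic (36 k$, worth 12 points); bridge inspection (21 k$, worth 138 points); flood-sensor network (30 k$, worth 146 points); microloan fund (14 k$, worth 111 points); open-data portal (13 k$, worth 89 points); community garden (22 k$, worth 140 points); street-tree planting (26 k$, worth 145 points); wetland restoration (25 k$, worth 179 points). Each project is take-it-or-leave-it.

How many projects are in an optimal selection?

7

Optimal total is 1007.
For example youth orchestra + river cleanup + bridge inspection + microloan fund + open-data portal + community garden + wetland restoration achieves it, using 121 k$.
Every optimal selection uses 7 projects.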